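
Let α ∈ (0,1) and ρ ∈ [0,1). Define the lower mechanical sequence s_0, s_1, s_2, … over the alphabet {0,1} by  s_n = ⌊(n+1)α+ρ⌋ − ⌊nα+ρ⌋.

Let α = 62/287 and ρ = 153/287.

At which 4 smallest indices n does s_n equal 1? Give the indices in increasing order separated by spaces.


n=0: ⌊215/287⌋−⌊153/287⌋ = 0−0 = 0
n=1: ⌊277/287⌋−⌊215/287⌋ = 0−0 = 0
n=2: ⌊339/287⌋−⌊277/287⌋ = 1−0 = 1  ← one
n=3: ⌊401/287⌋−⌊339/287⌋ = 1−1 = 0
n=4: ⌊463/287⌋−⌊401/287⌋ = 1−1 = 0
n=5: ⌊525/287⌋−⌊463/287⌋ = 1−1 = 0
n=6: ⌊587/287⌋−⌊525/287⌋ = 2−1 = 1  ← one
n=7: ⌊649/287⌋−⌊587/287⌋ = 2−2 = 0
n=8: ⌊711/287⌋−⌊649/287⌋ = 2−2 = 0
n=9: ⌊773/287⌋−⌊711/287⌋ = 2−2 = 0
n=10: ⌊835/287⌋−⌊773/287⌋ = 2−2 = 0
n=11: ⌊897/287⌋−⌊835/287⌋ = 3−2 = 1  ← one
n=12: ⌊959/287⌋−⌊897/287⌋ = 3−3 = 0
n=13: ⌊1021/287⌋−⌊959/287⌋ = 3−3 = 0
n=14: ⌊1083/287⌋−⌊1021/287⌋ = 3−3 = 0
n=15: ⌊1145/287⌋−⌊1083/287⌋ = 3−3 = 0
n=16: ⌊1207/287⌋−⌊1145/287⌋ = 4−3 = 1  ← one
positions of the first 4 ones: 2 6 11 16

2 6 11 16


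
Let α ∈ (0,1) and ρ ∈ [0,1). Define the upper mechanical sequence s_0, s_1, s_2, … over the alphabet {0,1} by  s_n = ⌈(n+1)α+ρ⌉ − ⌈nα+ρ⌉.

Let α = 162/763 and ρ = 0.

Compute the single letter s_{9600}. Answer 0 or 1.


0

(n+1)α + ρ = (9601·162) / 763 = 1555362/763
nα + ρ     = (9600·162) / 763 = 1555200/763
⌈1555362/763⌉ = 2039,  ⌈1555200/763⌉ = 2039
s_{9600} = 2039 − 2039 = 0


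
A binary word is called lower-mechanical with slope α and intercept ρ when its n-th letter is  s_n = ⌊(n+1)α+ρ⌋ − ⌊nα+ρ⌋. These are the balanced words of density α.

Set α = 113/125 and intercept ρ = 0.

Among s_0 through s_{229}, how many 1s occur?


#1s = Σ_{n=0}^{229} s_n = Σ_{n=0}^{229} (⌊(n+1)α+ρ⌋ − ⌊nα+ρ⌋)
the sum telescopes: every ⌊nα+ρ⌋ with 0 < n < 230 appears once with + and once with −, leaving ⌊230α+ρ⌋ − ⌊0·α+ρ⌋
230α + ρ = (230·113) / 125 = 25990/125
ρ = 0/125
⌊25990/125⌋ = 207,  ⌊0/125⌋ = 0
#1s = 207 − 0 = 207

207


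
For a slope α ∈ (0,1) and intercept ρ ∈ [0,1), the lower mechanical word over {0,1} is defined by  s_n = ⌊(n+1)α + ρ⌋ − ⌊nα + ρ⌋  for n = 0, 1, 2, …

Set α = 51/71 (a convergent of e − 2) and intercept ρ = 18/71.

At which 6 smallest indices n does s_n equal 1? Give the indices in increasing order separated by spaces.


1 2 3 5 6 7

n=0: ⌊69/71⌋−⌊18/71⌋ = 0−0 = 0
n=1: ⌊120/71⌋−⌊69/71⌋ = 1−0 = 1  ← one
n=2: ⌊171/71⌋−⌊120/71⌋ = 2−1 = 1  ← one
n=3: ⌊222/71⌋−⌊171/71⌋ = 3−2 = 1  ← one
n=4: ⌊273/71⌋−⌊222/71⌋ = 3−3 = 0
n=5: ⌊324/71⌋−⌊273/71⌋ = 4−3 = 1  ← one
n=6: ⌊375/71⌋−⌊324/71⌋ = 5−4 = 1  ← one
n=7: ⌊426/71⌋−⌊375/71⌋ = 6−5 = 1  ← one
positions of the first 6 ones: 1 2 3 5 6 7


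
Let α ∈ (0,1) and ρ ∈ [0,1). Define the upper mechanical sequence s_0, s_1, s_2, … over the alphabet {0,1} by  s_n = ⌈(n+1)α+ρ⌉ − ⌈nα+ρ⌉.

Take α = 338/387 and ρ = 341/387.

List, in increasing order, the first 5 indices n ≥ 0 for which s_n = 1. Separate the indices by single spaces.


n=0: ⌈679/387⌉−⌈341/387⌉ = 2−1 = 1  ← one
n=1: ⌈1017/387⌉−⌈679/387⌉ = 3−2 = 1  ← one
n=2: ⌈1355/387⌉−⌈1017/387⌉ = 4−3 = 1  ← one
n=3: ⌈1693/387⌉−⌈1355/387⌉ = 5−4 = 1  ← one
n=4: ⌈2031/387⌉−⌈1693/387⌉ = 6−5 = 1  ← one
positions of the first 5 ones: 0 1 2 3 4

0 1 2 3 4


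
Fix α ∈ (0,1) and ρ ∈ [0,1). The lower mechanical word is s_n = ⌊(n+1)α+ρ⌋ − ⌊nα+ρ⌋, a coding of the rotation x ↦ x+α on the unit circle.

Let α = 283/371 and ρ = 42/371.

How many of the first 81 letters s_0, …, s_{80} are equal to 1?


#1s = Σ_{n=0}^{80} s_n = Σ_{n=0}^{80} (⌊(n+1)α+ρ⌋ − ⌊nα+ρ⌋)
the sum telescopes: every ⌊nα+ρ⌋ with 0 < n < 81 appears once with + and once with −, leaving ⌊81α+ρ⌋ − ⌊0·α+ρ⌋
81α + ρ = (81·283 + 42) / 371 = 22965/371
ρ = 42/371
⌊22965/371⌋ = 61,  ⌊42/371⌋ = 0
#1s = 61 − 0 = 61

61


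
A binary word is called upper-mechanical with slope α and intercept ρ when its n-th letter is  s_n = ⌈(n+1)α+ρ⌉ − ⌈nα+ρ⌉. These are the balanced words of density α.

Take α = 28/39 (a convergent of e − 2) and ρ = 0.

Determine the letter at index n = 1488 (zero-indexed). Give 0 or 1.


1

(n+1)α + ρ = (1489·28) / 39 = 41692/39
nα + ρ     = (1488·28) / 39 = 41664/39
⌈41692/39⌉ = 1070,  ⌈41664/39⌉ = 1069
s_{1488} = 1070 − 1069 = 1


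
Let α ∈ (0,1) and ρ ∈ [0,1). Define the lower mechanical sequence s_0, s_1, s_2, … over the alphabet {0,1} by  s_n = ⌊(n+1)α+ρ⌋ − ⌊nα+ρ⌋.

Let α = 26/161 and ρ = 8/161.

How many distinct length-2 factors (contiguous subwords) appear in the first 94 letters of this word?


t_n = ⌊(n·26+8)/161⌋ for n = 0 … 94:
  n=0…9: ⌊8/161⌋=0 ⌊34/161⌋=0 ⌊60/161⌋=0 ⌊86/161⌋=0 ⌊112/161⌋=0 ⌊138/161⌋=0 ⌊164/161⌋=1 ⌊190/161⌋=1 ⌊216/161⌋=1 ⌊242/161⌋=1
  n=10…19: ⌊268/161⌋=1 ⌊294/161⌋=1 ⌊320/161⌋=1 ⌊346/161⌋=2 ⌊372/161⌋=2 ⌊398/161⌋=2 ⌊424/161⌋=2 ⌊450/161⌋=2 ⌊476/161⌋=2 ⌊502/161⌋=3
  n=20…29: ⌊528/161⌋=3 ⌊554/161⌋=3 ⌊580/161⌋=3 ⌊606/161⌋=3 ⌊632/161⌋=3 ⌊658/161⌋=4 ⌊684/161⌋=4 ⌊710/161⌋=4 ⌊736/161⌋=4 ⌊762/161⌋=4
  n=30…39: ⌊788/161⌋=4 ⌊814/161⌋=5 ⌊840/161⌋=5 ⌊866/161⌋=5 ⌊892/161⌋=5 ⌊918/161⌋=5 ⌊944/161⌋=5 ⌊970/161⌋=6 ⌊996/161⌋=6 ⌊1022/161⌋=6
  n=40…49: ⌊1048/161⌋=6 ⌊1074/161⌋=6 ⌊1100/161⌋=6 ⌊1126/161⌋=6 ⌊1152/161⌋=7 ⌊1178/161⌋=7 ⌊1204/161⌋=7 ⌊1230/161⌋=7 ⌊1256/161⌋=7 ⌊1282/161⌋=7
  n=50…59: ⌊1308/161⌋=8 ⌊1334/161⌋=8 ⌊1360/161⌋=8 ⌊1386/161⌋=8 ⌊1412/161⌋=8 ⌊1438/161⌋=8 ⌊1464/161⌋=9 ⌊1490/161⌋=9 ⌊1516/161⌋=9 ⌊1542/161⌋=9
  n=60…69: ⌊1568/161⌋=9 ⌊1594/161⌋=9 ⌊1620/161⌋=10 ⌊1646/161⌋=10 ⌊1672/161⌋=10 ⌊1698/161⌋=10 ⌊1724/161⌋=10 ⌊1750/161⌋=10 ⌊1776/161⌋=11 ⌊1802/161⌋=11
  n=70…79: ⌊1828/161⌋=11 ⌊1854/161⌋=11 ⌊1880/161⌋=11 ⌊1906/161⌋=11 ⌊1932/161⌋=12 ⌊1958/161⌋=12 ⌊1984/161⌋=12 ⌊2010/161⌋=12 ⌊2036/161⌋=12 ⌊2062/161⌋=12
  n=80…89: ⌊2088/161⌋=12 ⌊2114/161⌋=13 ⌊2140/161⌋=13 ⌊2166/161⌋=13 ⌊2192/161⌋=13 ⌊2218/161⌋=13 ⌊2244/161⌋=13 ⌊2270/161⌋=14 ⌊2296/161⌋=14 ⌊2322/161⌋=14
  n=90…94: ⌊2348/161⌋=14 ⌊2374/161⌋=14 ⌊2400/161⌋=14 ⌊2426/161⌋=15 ⌊2452/161⌋=15
s_n = t_(n+1) − t_n for n = 0 … 93 gives
prefix = 0000010000001000001000001000001000001000000100000100000100000100000100000100000010000010000010
slide a length-2 window over [0..1] … [92..93] (93 windows); first occurrence of each distinct factor:
  [  0..  1] 00
  [  4..  5] 01
  [  5..  6] 10
  (the other 90 windows repeat one of these)
distinct factors: {00, 01, 10}
count = 3  (Sturmian bound for length 2 is 3)

3


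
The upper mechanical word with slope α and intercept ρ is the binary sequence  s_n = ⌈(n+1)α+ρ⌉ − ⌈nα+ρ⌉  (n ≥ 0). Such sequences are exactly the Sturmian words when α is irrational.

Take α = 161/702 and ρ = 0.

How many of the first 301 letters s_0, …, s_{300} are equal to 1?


70

#1s = Σ_{n=0}^{300} s_n = Σ_{n=0}^{300} (⌈(n+1)α+ρ⌉ − ⌈nα+ρ⌉)
the sum telescopes: every ⌈nα+ρ⌉ with 0 < n < 301 appears once with + and once with −, leaving ⌈301α+ρ⌉ − ⌈0·α+ρ⌉
301α + ρ = (301·161) / 702 = 48461/702
ρ = 0/702
⌈48461/702⌉ = 70,  ⌈0/702⌉ = 0
#1s = 70 − 0 = 70


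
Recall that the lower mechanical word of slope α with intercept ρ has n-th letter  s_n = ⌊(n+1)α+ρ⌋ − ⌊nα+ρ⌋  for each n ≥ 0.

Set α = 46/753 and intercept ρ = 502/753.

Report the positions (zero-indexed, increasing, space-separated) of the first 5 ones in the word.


5 21 38 54 70

n=0: ⌊548/753⌋−⌊502/753⌋ = 0−0 = 0
n=1: ⌊594/753⌋−⌊548/753⌋ = 0−0 = 0
  …
n=5: ⌊778/753⌋−⌊732/753⌋ = 1−0 = 1  ← one
n=6: ⌊824/753⌋−⌊778/753⌋ = 1−1 = 0
n=7: ⌊870/753⌋−⌊824/753⌋ = 1−1 = 0
  …
n=21: ⌊1514/753⌋−⌊1468/753⌋ = 2−1 = 1  ← one
n=22: ⌊1560/753⌋−⌊1514/753⌋ = 2−2 = 0
n=23: ⌊1606/753⌋−⌊1560/753⌋ = 2−2 = 0
  …
n=38: ⌊2296/753⌋−⌊2250/753⌋ = 3−2 = 1  ← one
n=39: ⌊2342/753⌋−⌊2296/753⌋ = 3−3 = 0
n=40: ⌊2388/753⌋−⌊2342/753⌋ = 3−3 = 0
  …
n=54: ⌊3032/753⌋−⌊2986/753⌋ = 4−3 = 1  ← one
n=55: ⌊3078/753⌋−⌊3032/753⌋ = 4−4 = 0
n=56: ⌊3124/753⌋−⌊3078/753⌋ = 4−4 = 0
  …
n=70: ⌊3768/753⌋−⌊3722/753⌋ = 5−4 = 1  ← one
positions of the first 5 ones: 5 21 38 54 70


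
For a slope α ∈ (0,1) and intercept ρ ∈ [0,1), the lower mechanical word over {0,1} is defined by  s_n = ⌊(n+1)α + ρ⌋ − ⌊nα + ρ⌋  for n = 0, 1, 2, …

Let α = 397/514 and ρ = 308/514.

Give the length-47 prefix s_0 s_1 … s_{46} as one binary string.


11011110111011101111011101110111101110111101110

n=0: ⌊(1·397+308)/514⌋ − ⌊(0·397+308)/514⌋ = ⌊705/514⌋ − ⌊308/514⌋ = 1 − 0 = 1
n=1: ⌊(2·397+308)/514⌋ − ⌊(1·397+308)/514⌋ = ⌊1102/514⌋ − ⌊705/514⌋ = 2 − 1 = 1
n=2: ⌊(3·397+308)/514⌋ − ⌊(2·397+308)/514⌋ = ⌊1499/514⌋ − ⌊1102/514⌋ = 2 − 2 = 0
n=3: ⌊(4·397+308)/514⌋ − ⌊(3·397+308)/514⌋ = ⌊1896/514⌋ − ⌊1499/514⌋ = 3 − 2 = 1
n=4: ⌊(5·397+308)/514⌋ − ⌊(4·397+308)/514⌋ = ⌊2293/514⌋ − ⌊1896/514⌋ = 4 − 3 = 1
n=5: ⌊(6·397+308)/514⌋ − ⌊(5·397+308)/514⌋ = ⌊2690/514⌋ − ⌊2293/514⌋ = 5 − 4 = 1
n=6: ⌊(7·397+308)/514⌋ − ⌊(6·397+308)/514⌋ = ⌊3087/514⌋ − ⌊2690/514⌋ = 6 − 5 = 1
n=7: ⌊(8·397+308)/514⌋ − ⌊(7·397+308)/514⌋ = ⌊3484/514⌋ − ⌊3087/514⌋ = 6 − 6 = 0
n=8: ⌊(9·397+308)/514⌋ − ⌊(8·397+308)/514⌋ = ⌊3881/514⌋ − ⌊3484/514⌋ = 7 − 6 = 1
n=9: ⌊(10·397+308)/514⌋ − ⌊(9·397+308)/514⌋ = ⌊4278/514⌋ − ⌊3881/514⌋ = 8 − 7 = 1
n=10: ⌊(11·397+308)/514⌋ − ⌊(10·397+308)/514⌋ = ⌊4675/514⌋ − ⌊4278/514⌋ = 9 − 8 = 1
n=11: ⌊(12·397+308)/514⌋ − ⌊(11·397+308)/514⌋ = ⌊5072/514⌋ − ⌊4675/514⌋ = 9 − 9 = 0
n=12: ⌊(13·397+308)/514⌋ − ⌊(12·397+308)/514⌋ = ⌊5469/514⌋ − ⌊5072/514⌋ = 10 − 9 = 1
n=13: ⌊(14·397+308)/514⌋ − ⌊(13·397+308)/514⌋ = ⌊5866/514⌋ − ⌊5469/514⌋ = 11 − 10 = 1
n=14: ⌊(15·397+308)/514⌋ − ⌊(14·397+308)/514⌋ = ⌊6263/514⌋ − ⌊5866/514⌋ = 12 − 11 = 1
n=15: ⌊(16·397+308)/514⌋ − ⌊(15·397+308)/514⌋ = ⌊6660/514⌋ − ⌊6263/514⌋ = 12 − 12 = 0
n=16: ⌊(17·397+308)/514⌋ − ⌊(16·397+308)/514⌋ = ⌊7057/514⌋ − ⌊6660/514⌋ = 13 − 12 = 1
n=17: ⌊(18·397+308)/514⌋ − ⌊(17·397+308)/514⌋ = ⌊7454/514⌋ − ⌊7057/514⌋ = 14 − 13 = 1
n=18: ⌊(19·397+308)/514⌋ − ⌊(18·397+308)/514⌋ = ⌊7851/514⌋ − ⌊7454/514⌋ = 15 − 14 = 1
n=19: ⌊(20·397+308)/514⌋ − ⌊(19·397+308)/514⌋ = ⌊8248/514⌋ − ⌊7851/514⌋ = 16 − 15 = 1
n=20: ⌊(21·397+308)/514⌋ − ⌊(20·397+308)/514⌋ = ⌊8645/514⌋ − ⌊8248/514⌋ = 16 − 16 = 0
n=21: ⌊(22·397+308)/514⌋ − ⌊(21·397+308)/514⌋ = ⌊9042/514⌋ − ⌊8645/514⌋ = 17 − 16 = 1
n=22: ⌊(23·397+308)/514⌋ − ⌊(22·397+308)/514⌋ = ⌊9439/514⌋ − ⌊9042/514⌋ = 18 − 17 = 1
n=23: ⌊(24·397+308)/514⌋ − ⌊(23·397+308)/514⌋ = ⌊9836/514⌋ − ⌊9439/514⌋ = 19 − 18 = 1
n=24: ⌊(25·397+308)/514⌋ − ⌊(24·397+308)/514⌋ = ⌊10233/514⌋ − ⌊9836/514⌋ = 19 − 19 = 0
n=25: ⌊(26·397+308)/514⌋ − ⌊(25·397+308)/514⌋ = ⌊10630/514⌋ − ⌊10233/514⌋ = 20 − 19 = 1
n=26: ⌊(27·397+308)/514⌋ − ⌊(26·397+308)/514⌋ = ⌊11027/514⌋ − ⌊10630/514⌋ = 21 − 20 = 1
n=27: ⌊(28·397+308)/514⌋ − ⌊(27·397+308)/514⌋ = ⌊11424/514⌋ − ⌊11027/514⌋ = 22 − 21 = 1
n=28: ⌊(29·397+308)/514⌋ − ⌊(28·397+308)/514⌋ = ⌊11821/514⌋ − ⌊11424/514⌋ = 22 − 22 = 0
n=29: ⌊(30·397+308)/514⌋ − ⌊(29·397+308)/514⌋ = ⌊12218/514⌋ − ⌊11821/514⌋ = 23 − 22 = 1
n=30: ⌊(31·397+308)/514⌋ − ⌊(30·397+308)/514⌋ = ⌊12615/514⌋ − ⌊12218/514⌋ = 24 − 23 = 1
n=31: ⌊(32·397+308)/514⌋ − ⌊(31·397+308)/514⌋ = ⌊13012/514⌋ − ⌊12615/514⌋ = 25 − 24 = 1
n=32: ⌊(33·397+308)/514⌋ − ⌊(32·397+308)/514⌋ = ⌊13409/514⌋ − ⌊13012/514⌋ = 26 − 25 = 1
n=33: ⌊(34·397+308)/514⌋ − ⌊(33·397+308)/514⌋ = ⌊13806/514⌋ − ⌊13409/514⌋ = 26 − 26 = 0
n=34: ⌊(35·397+308)/514⌋ − ⌊(34·397+308)/514⌋ = ⌊14203/514⌋ − ⌊13806/514⌋ = 27 − 26 = 1
n=35: ⌊(36·397+308)/514⌋ − ⌊(35·397+308)/514⌋ = ⌊14600/514⌋ − ⌊14203/514⌋ = 28 − 27 = 1
n=36: ⌊(37·397+308)/514⌋ − ⌊(36·397+308)/514⌋ = ⌊14997/514⌋ − ⌊14600/514⌋ = 29 − 28 = 1
n=37: ⌊(38·397+308)/514⌋ − ⌊(37·397+308)/514⌋ = ⌊15394/514⌋ − ⌊14997/514⌋ = 29 − 29 = 0
n=38: ⌊(39·397+308)/514⌋ − ⌊(38·397+308)/514⌋ = ⌊15791/514⌋ − ⌊15394/514⌋ = 30 − 29 = 1
n=39: ⌊(40·397+308)/514⌋ − ⌊(39·397+308)/514⌋ = ⌊16188/514⌋ − ⌊15791/514⌋ = 31 − 30 = 1
n=40: ⌊(41·397+308)/514⌋ − ⌊(40·397+308)/514⌋ = ⌊16585/514⌋ − ⌊16188/514⌋ = 32 − 31 = 1
n=41: ⌊(42·397+308)/514⌋ − ⌊(41·397+308)/514⌋ = ⌊16982/514⌋ − ⌊16585/514⌋ = 33 − 32 = 1
n=42: ⌊(43·397+308)/514⌋ − ⌊(42·397+308)/514⌋ = ⌊17379/514⌋ − ⌊16982/514⌋ = 33 − 33 = 0
n=43: ⌊(44·397+308)/514⌋ − ⌊(43·397+308)/514⌋ = ⌊17776/514⌋ − ⌊17379/514⌋ = 34 − 33 = 1
n=44: ⌊(45·397+308)/514⌋ − ⌊(44·397+308)/514⌋ = ⌊18173/514⌋ − ⌊17776/514⌋ = 35 − 34 = 1
n=45: ⌊(46·397+308)/514⌋ − ⌊(45·397+308)/514⌋ = ⌊18570/514⌋ − ⌊18173/514⌋ = 36 − 35 = 1
n=46: ⌊(47·397+308)/514⌋ − ⌊(46·397+308)/514⌋ = ⌊18967/514⌋ − ⌊18570/514⌋ = 36 − 36 = 0


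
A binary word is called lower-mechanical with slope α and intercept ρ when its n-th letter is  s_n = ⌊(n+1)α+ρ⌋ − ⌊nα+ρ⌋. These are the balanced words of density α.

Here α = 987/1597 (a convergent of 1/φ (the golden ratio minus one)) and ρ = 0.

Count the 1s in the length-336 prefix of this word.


207

#1s = Σ_{n=0}^{335} s_n = Σ_{n=0}^{335} (⌊(n+1)α+ρ⌋ − ⌊nα+ρ⌋)
the sum telescopes: every ⌊nα+ρ⌋ with 0 < n < 336 appears once with + and once with −, leaving ⌊336α+ρ⌋ − ⌊0·α+ρ⌋
336α + ρ = (336·987) / 1597 = 331632/1597
ρ = 0/1597
⌊331632/1597⌋ = 207,  ⌊0/1597⌋ = 0
#1s = 207 − 0 = 207


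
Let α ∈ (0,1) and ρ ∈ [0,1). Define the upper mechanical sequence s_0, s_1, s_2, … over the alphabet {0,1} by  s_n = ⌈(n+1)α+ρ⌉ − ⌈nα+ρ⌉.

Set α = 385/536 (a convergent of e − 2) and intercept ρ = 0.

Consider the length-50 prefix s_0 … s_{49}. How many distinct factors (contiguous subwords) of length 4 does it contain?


t_n = ⌈(n·385)/536⌉ for n = 0 … 50:
  n=0…9: ⌈0/536⌉=0 ⌈385/536⌉=1 ⌈770/536⌉=2 ⌈1155/536⌉=3 ⌈1540/536⌉=3 ⌈1925/536⌉=4 ⌈2310/536⌉=5 ⌈2695/536⌉=6 ⌈3080/536⌉=6 ⌈3465/536⌉=7
  n=10…19: ⌈3850/536⌉=8 ⌈4235/536⌉=8 ⌈4620/536⌉=9 ⌈5005/536⌉=10 ⌈5390/536⌉=11 ⌈5775/536⌉=11 ⌈6160/536⌉=12 ⌈6545/536⌉=13 ⌈6930/536⌉=13 ⌈7315/536⌉=14
  n=20…29: ⌈7700/536⌉=15 ⌈8085/536⌉=16 ⌈8470/536⌉=16 ⌈8855/536⌉=17 ⌈9240/536⌉=18 ⌈9625/536⌉=18 ⌈10010/536⌉=19 ⌈10395/536⌉=20 ⌈10780/536⌉=21 ⌈11165/536⌉=21
  n=30…39: ⌈11550/536⌉=22 ⌈11935/536⌉=23 ⌈12320/536⌉=23 ⌈12705/536⌉=24 ⌈13090/536⌉=25 ⌈13475/536⌉=26 ⌈13860/536⌉=26 ⌈14245/536⌉=27 ⌈14630/536⌉=28 ⌈15015/536⌉=29
  n=40…49: ⌈15400/536⌉=29 ⌈15785/536⌉=30 ⌈16170/536⌉=31 ⌈16555/536⌉=31 ⌈16940/536⌉=32 ⌈17325/536⌉=33 ⌈17710/536⌉=34 ⌈18095/536⌉=34 ⌈18480/536⌉=35 ⌈18865/536⌉=36
  n=50: ⌈19250/536⌉=36
s_n = t_(n+1) − t_n for n = 0 … 49 gives
prefix = 11101110110111011011101101110110111011101101110110
slide a length-4 window over [0..3] … [46..49] (47 windows); first occurrence of each distinct factor:
  [  0..  3] 1110
  [  1..  4] 1101
  [  2..  5] 1011
  [  3..  6] 0111
  [  7.. 10] 0110
  (the other 42 windows repeat one of these)
distinct factors: {0110, 0111, 1011, 1101, 1110}
count = 5  (Sturmian bound for length 4 is 5)

5


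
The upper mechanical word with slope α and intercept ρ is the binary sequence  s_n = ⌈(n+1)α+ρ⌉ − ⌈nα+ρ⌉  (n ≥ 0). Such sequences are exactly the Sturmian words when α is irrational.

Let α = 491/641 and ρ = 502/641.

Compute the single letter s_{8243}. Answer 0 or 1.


1

(n+1)α + ρ = (8244·491 + 502) / 641 = 4048306/641
nα + ρ     = (8243·491 + 502) / 641 = 4047815/641
⌈4048306/641⌉ = 6316,  ⌈4047815/641⌉ = 6315
s_{8243} = 6316 − 6315 = 1


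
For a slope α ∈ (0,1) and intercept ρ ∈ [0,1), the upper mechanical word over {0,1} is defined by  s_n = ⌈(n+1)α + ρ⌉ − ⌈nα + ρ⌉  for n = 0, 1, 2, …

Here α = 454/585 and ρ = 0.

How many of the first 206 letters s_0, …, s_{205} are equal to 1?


#1s = Σ_{n=0}^{205} s_n = Σ_{n=0}^{205} (⌈(n+1)α+ρ⌉ − ⌈nα+ρ⌉)
the sum telescopes: every ⌈nα+ρ⌉ with 0 < n < 206 appears once with + and once with −, leaving ⌈206α+ρ⌉ − ⌈0·α+ρ⌉
206α + ρ = (206·454) / 585 = 93524/585
ρ = 0/585
⌈93524/585⌉ = 160,  ⌈0/585⌉ = 0
#1s = 160 − 0 = 160

160


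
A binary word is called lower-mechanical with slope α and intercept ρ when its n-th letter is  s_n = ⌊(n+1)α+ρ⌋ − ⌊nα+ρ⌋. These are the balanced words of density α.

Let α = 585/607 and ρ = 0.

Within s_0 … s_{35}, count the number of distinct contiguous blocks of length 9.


t_n = ⌊(n·585)/607⌋ for n = 0 … 36:
  n=0…9: ⌊0/607⌋=0 ⌊585/607⌋=0 ⌊1170/607⌋=1 ⌊1755/607⌋=2 ⌊2340/607⌋=3 ⌊2925/607⌋=4 ⌊3510/607⌋=5 ⌊4095/607⌋=6 ⌊4680/607⌋=7 ⌊5265/607⌋=8
  n=10…19: ⌊5850/607⌋=9 ⌊6435/607⌋=10 ⌊7020/607⌋=11 ⌊7605/607⌋=12 ⌊8190/607⌋=13 ⌊8775/607⌋=14 ⌊9360/607⌋=15 ⌊9945/607⌋=16 ⌊10530/607⌋=17 ⌊11115/607⌋=18
  n=20…29: ⌊11700/607⌋=19 ⌊12285/607⌋=20 ⌊12870/607⌋=21 ⌊13455/607⌋=22 ⌊14040/607⌋=23 ⌊14625/607⌋=24 ⌊15210/607⌋=25 ⌊15795/607⌋=26 ⌊16380/607⌋=26 ⌊16965/607⌋=27
  n=30…36: ⌊17550/607⌋=28 ⌊18135/607⌋=29 ⌊18720/607⌋=30 ⌊19305/607⌋=31 ⌊19890/607⌋=32 ⌊20475/607⌋=33 ⌊21060/607⌋=34
s_n = t_(n+1) − t_n for n = 0 … 35 gives
prefix = 011111111111111111111111111011111111
slide a length-9 window over [0..8] … [27..35] (28 windows); first occurrence of each distinct factor:
  [  0..  8] 011111111
  [  1..  9] 111111111
  [ 19.. 27] 111111110
  [ 20.. 28] 111111101
  [ 21.. 29] 111111011
  [ 22.. 30] 111110111
  [ 23.. 31] 111101111
  [ 24.. 32] 111011111
  [ 25.. 33] 110111111
  [ 26.. 34] 101111111
  (the other 18 windows repeat one of these)
distinct factors: {011111111, 101111111, 110111111, 111011111, 111101111, 111110111, 111111011, 111111101, 111111110, 111111111}
count = 10  (Sturmian bound for length 9 is 10)

10


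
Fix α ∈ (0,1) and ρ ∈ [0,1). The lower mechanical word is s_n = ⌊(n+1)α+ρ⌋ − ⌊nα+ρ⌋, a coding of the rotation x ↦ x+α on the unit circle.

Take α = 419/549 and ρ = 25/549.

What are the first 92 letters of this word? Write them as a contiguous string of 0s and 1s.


01110111011101111011101110111011101111011101110111011110111011101110111011110111011101110111

n=0: ⌊(1·419+25)/549⌋ − ⌊(0·419+25)/549⌋ = ⌊444/549⌋ − ⌊25/549⌋ = 0 − 0 = 0
n=1: ⌊(2·419+25)/549⌋ − ⌊(1·419+25)/549⌋ = ⌊863/549⌋ − ⌊444/549⌋ = 1 − 0 = 1
n=2: ⌊(3·419+25)/549⌋ − ⌊(2·419+25)/549⌋ = ⌊1282/549⌋ − ⌊863/549⌋ = 2 − 1 = 1
n=3: ⌊(4·419+25)/549⌋ − ⌊(3·419+25)/549⌋ = ⌊1701/549⌋ − ⌊1282/549⌋ = 3 − 2 = 1
n=4: ⌊(5·419+25)/549⌋ − ⌊(4·419+25)/549⌋ = ⌊2120/549⌋ − ⌊1701/549⌋ = 3 − 3 = 0
n=5: ⌊(6·419+25)/549⌋ − ⌊(5·419+25)/549⌋ = ⌊2539/549⌋ − ⌊2120/549⌋ = 4 − 3 = 1
n=6: ⌊(7·419+25)/549⌋ − ⌊(6·419+25)/549⌋ = ⌊2958/549⌋ − ⌊2539/549⌋ = 5 − 4 = 1
n=7: ⌊(8·419+25)/549⌋ − ⌊(7·419+25)/549⌋ = ⌊3377/549⌋ − ⌊2958/549⌋ = 6 − 5 = 1
n=8: ⌊(9·419+25)/549⌋ − ⌊(8·419+25)/549⌋ = ⌊3796/549⌋ − ⌊3377/549⌋ = 6 − 6 = 0
n=9: ⌊(10·419+25)/549⌋ − ⌊(9·419+25)/549⌋ = ⌊4215/549⌋ − ⌊3796/549⌋ = 7 − 6 = 1
n=10: ⌊(11·419+25)/549⌋ − ⌊(10·419+25)/549⌋ = ⌊4634/549⌋ − ⌊4215/549⌋ = 8 − 7 = 1
n=11: ⌊(12·419+25)/549⌋ − ⌊(11·419+25)/549⌋ = ⌊5053/549⌋ − ⌊4634/549⌋ = 9 − 8 = 1
n=12: ⌊(13·419+25)/549⌋ − ⌊(12·419+25)/549⌋ = ⌊5472/549⌋ − ⌊5053/549⌋ = 9 − 9 = 0
n=13: ⌊(14·419+25)/549⌋ − ⌊(13·419+25)/549⌋ = ⌊5891/549⌋ − ⌊5472/549⌋ = 10 − 9 = 1
n=14: ⌊(15·419+25)/549⌋ − ⌊(14·419+25)/549⌋ = ⌊6310/549⌋ − ⌊5891/549⌋ = 11 − 10 = 1
n=15: ⌊(16·419+25)/549⌋ − ⌊(15·419+25)/549⌋ = ⌊6729/549⌋ − ⌊6310/549⌋ = 12 − 11 = 1
n=16: ⌊(17·419+25)/549⌋ − ⌊(16·419+25)/549⌋ = ⌊7148/549⌋ − ⌊6729/549⌋ = 13 − 12 = 1
n=17: ⌊(18·419+25)/549⌋ − ⌊(17·419+25)/549⌋ = ⌊7567/549⌋ − ⌊7148/549⌋ = 13 − 13 = 0
n=18: ⌊(19·419+25)/549⌋ − ⌊(18·419+25)/549⌋ = ⌊7986/549⌋ − ⌊7567/549⌋ = 14 − 13 = 1
n=19: ⌊(20·419+25)/549⌋ − ⌊(19·419+25)/549⌋ = ⌊8405/549⌋ − ⌊7986/549⌋ = 15 − 14 = 1
n=20: ⌊(21·419+25)/549⌋ − ⌊(20·419+25)/549⌋ = ⌊8824/549⌋ − ⌊8405/549⌋ = 16 − 15 = 1
n=21: ⌊(22·419+25)/549⌋ − ⌊(21·419+25)/549⌋ = ⌊9243/549⌋ − ⌊8824/549⌋ = 16 − 16 = 0
n=22: ⌊(23·419+25)/549⌋ − ⌊(22·419+25)/549⌋ = ⌊9662/549⌋ − ⌊9243/549⌋ = 17 − 16 = 1
n=23: ⌊(24·419+25)/549⌋ − ⌊(23·419+25)/549⌋ = ⌊10081/549⌋ − ⌊9662/549⌋ = 18 − 17 = 1
n=24: ⌊(25·419+25)/549⌋ − ⌊(24·419+25)/549⌋ = ⌊10500/549⌋ − ⌊10081/549⌋ = 19 − 18 = 1
n=25: ⌊(26·419+25)/549⌋ − ⌊(25·419+25)/549⌋ = ⌊10919/549⌋ − ⌊10500/549⌋ = 19 − 19 = 0
n=26: ⌊(27·419+25)/549⌋ − ⌊(26·419+25)/549⌋ = ⌊11338/549⌋ − ⌊10919/549⌋ = 20 − 19 = 1
n=27: ⌊(28·419+25)/549⌋ − ⌊(27·419+25)/549⌋ = ⌊11757/549⌋ − ⌊11338/549⌋ = 21 − 20 = 1
n=28: ⌊(29·419+25)/549⌋ − ⌊(28·419+25)/549⌋ = ⌊12176/549⌋ − ⌊11757/549⌋ = 22 − 21 = 1
n=29: ⌊(30·419+25)/549⌋ − ⌊(29·419+25)/549⌋ = ⌊12595/549⌋ − ⌊12176/549⌋ = 22 − 22 = 0
n=30: ⌊(31·419+25)/549⌋ − ⌊(30·419+25)/549⌋ = ⌊13014/549⌋ − ⌊12595/549⌋ = 23 − 22 = 1
n=31: ⌊(32·419+25)/549⌋ − ⌊(31·419+25)/549⌋ = ⌊13433/549⌋ − ⌊13014/549⌋ = 24 − 23 = 1
n=32: ⌊(33·419+25)/549⌋ − ⌊(32·419+25)/549⌋ = ⌊13852/549⌋ − ⌊13433/549⌋ = 25 − 24 = 1
n=33: ⌊(34·419+25)/549⌋ − ⌊(33·419+25)/549⌋ = ⌊14271/549⌋ − ⌊13852/549⌋ = 25 − 25 = 0
n=34: ⌊(35·419+25)/549⌋ − ⌊(34·419+25)/549⌋ = ⌊14690/549⌋ − ⌊14271/549⌋ = 26 − 25 = 1
n=35: ⌊(36·419+25)/549⌋ − ⌊(35·419+25)/549⌋ = ⌊15109/549⌋ − ⌊14690/549⌋ = 27 − 26 = 1
n=36: ⌊(37·419+25)/549⌋ − ⌊(36·419+25)/549⌋ = ⌊15528/549⌋ − ⌊15109/549⌋ = 28 − 27 = 1
n=37: ⌊(38·419+25)/549⌋ − ⌊(37·419+25)/549⌋ = ⌊15947/549⌋ − ⌊15528/549⌋ = 29 − 28 = 1
n=38: ⌊(39·419+25)/549⌋ − ⌊(38·419+25)/549⌋ = ⌊16366/549⌋ − ⌊15947/549⌋ = 29 − 29 = 0
n=39: ⌊(40·419+25)/549⌋ − ⌊(39·419+25)/549⌋ = ⌊16785/549⌋ − ⌊16366/549⌋ = 30 − 29 = 1
n=40: ⌊(41·419+25)/549⌋ − ⌊(40·419+25)/549⌋ = ⌊17204/549⌋ − ⌊16785/549⌋ = 31 − 30 = 1
n=41: ⌊(42·419+25)/549⌋ − ⌊(41·419+25)/549⌋ = ⌊17623/549⌋ − ⌊17204/549⌋ = 32 − 31 = 1
n=42: ⌊(43·419+25)/549⌋ − ⌊(42·419+25)/549⌋ = ⌊18042/549⌋ − ⌊17623/549⌋ = 32 − 32 = 0
n=43: ⌊(44·419+25)/549⌋ − ⌊(43·419+25)/549⌋ = ⌊18461/549⌋ − ⌊18042/549⌋ = 33 − 32 = 1
n=44: ⌊(45·419+25)/549⌋ − ⌊(44·419+25)/549⌋ = ⌊18880/549⌋ − ⌊18461/549⌋ = 34 − 33 = 1
n=45: ⌊(46·419+25)/549⌋ − ⌊(45·419+25)/549⌋ = ⌊19299/549⌋ − ⌊18880/549⌋ = 35 − 34 = 1
n=46: ⌊(47·419+25)/549⌋ − ⌊(46·419+25)/549⌋ = ⌊19718/549⌋ − ⌊19299/549⌋ = 35 − 35 = 0
n=47: ⌊(48·419+25)/549⌋ − ⌊(47·419+25)/549⌋ = ⌊20137/549⌋ − ⌊19718/549⌋ = 36 − 35 = 1
n=48: ⌊(49·419+25)/549⌋ − ⌊(48·419+25)/549⌋ = ⌊20556/549⌋ − ⌊20137/549⌋ = 37 − 36 = 1
n=49: ⌊(50·419+25)/549⌋ − ⌊(49·419+25)/549⌋ = ⌊20975/549⌋ − ⌊20556/549⌋ = 38 − 37 = 1
n=50: ⌊(51·419+25)/549⌋ − ⌊(50·419+25)/549⌋ = ⌊21394/549⌋ − ⌊20975/549⌋ = 38 − 38 = 0
n=51: ⌊(52·419+25)/549⌋ − ⌊(51·419+25)/549⌋ = ⌊21813/549⌋ − ⌊21394/549⌋ = 39 − 38 = 1
n=52: ⌊(53·419+25)/549⌋ − ⌊(52·419+25)/549⌋ = ⌊22232/549⌋ − ⌊21813/549⌋ = 40 − 39 = 1
n=53: ⌊(54·419+25)/549⌋ − ⌊(53·419+25)/549⌋ = ⌊22651/549⌋ − ⌊22232/549⌋ = 41 − 40 = 1
n=54: ⌊(55·419+25)/549⌋ − ⌊(54·419+25)/549⌋ = ⌊23070/549⌋ − ⌊22651/549⌋ = 42 − 41 = 1
n=55: ⌊(56·419+25)/549⌋ − ⌊(55·419+25)/549⌋ = ⌊23489/549⌋ − ⌊23070/549⌋ = 42 − 42 = 0
n=56: ⌊(57·419+25)/549⌋ − ⌊(56·419+25)/549⌋ = ⌊23908/549⌋ − ⌊23489/549⌋ = 43 − 42 = 1
n=57: ⌊(58·419+25)/549⌋ − ⌊(57·419+25)/549⌋ = ⌊24327/549⌋ − ⌊23908/549⌋ = 44 − 43 = 1
n=58: ⌊(59·419+25)/549⌋ − ⌊(58·419+25)/549⌋ = ⌊24746/549⌋ − ⌊24327/549⌋ = 45 − 44 = 1
n=59: ⌊(60·419+25)/549⌋ − ⌊(59·419+25)/549⌋ = ⌊25165/549⌋ − ⌊24746/549⌋ = 45 − 45 = 0
n=60: ⌊(61·419+25)/549⌋ − ⌊(60·419+25)/549⌋ = ⌊25584/549⌋ − ⌊25165/549⌋ = 46 − 45 = 1
n=61: ⌊(62·419+25)/549⌋ − ⌊(61·419+25)/549⌋ = ⌊26003/549⌋ − ⌊25584/549⌋ = 47 − 46 = 1
n=62: ⌊(63·419+25)/549⌋ − ⌊(62·419+25)/549⌋ = ⌊26422/549⌋ − ⌊26003/549⌋ = 48 − 47 = 1
n=63: ⌊(64·419+25)/549⌋ − ⌊(63·419+25)/549⌋ = ⌊26841/549⌋ − ⌊26422/549⌋ = 48 − 48 = 0
n=64: ⌊(65·419+25)/549⌋ − ⌊(64·419+25)/549⌋ = ⌊27260/549⌋ − ⌊26841/549⌋ = 49 − 48 = 1
n=65: ⌊(66·419+25)/549⌋ − ⌊(65·419+25)/549⌋ = ⌊27679/549⌋ − ⌊27260/549⌋ = 50 − 49 = 1
n=66: ⌊(67·419+25)/549⌋ − ⌊(66·419+25)/549⌋ = ⌊28098/549⌋ − ⌊27679/549⌋ = 51 − 50 = 1
n=67: ⌊(68·419+25)/549⌋ − ⌊(67·419+25)/549⌋ = ⌊28517/549⌋ − ⌊28098/549⌋ = 51 − 51 = 0
n=68: ⌊(69·419+25)/549⌋ − ⌊(68·419+25)/549⌋ = ⌊28936/549⌋ − ⌊28517/549⌋ = 52 − 51 = 1
n=69: ⌊(70·419+25)/549⌋ − ⌊(69·419+25)/549⌋ = ⌊29355/549⌋ − ⌊28936/549⌋ = 53 − 52 = 1
n=70: ⌊(71·419+25)/549⌋ − ⌊(70·419+25)/549⌋ = ⌊29774/549⌋ − ⌊29355/549⌋ = 54 − 53 = 1
n=71: ⌊(72·419+25)/549⌋ − ⌊(71·419+25)/549⌋ = ⌊30193/549⌋ − ⌊29774/549⌋ = 54 − 54 = 0
n=72: ⌊(73·419+25)/549⌋ − ⌊(72·419+25)/549⌋ = ⌊30612/549⌋ − ⌊30193/549⌋ = 55 − 54 = 1
n=73: ⌊(74·419+25)/549⌋ − ⌊(73·419+25)/549⌋ = ⌊31031/549⌋ − ⌊30612/549⌋ = 56 − 55 = 1
n=74: ⌊(75·419+25)/549⌋ − ⌊(74·419+25)/549⌋ = ⌊31450/549⌋ − ⌊31031/549⌋ = 57 − 56 = 1
n=75: ⌊(76·419+25)/549⌋ − ⌊(75·419+25)/549⌋ = ⌊31869/549⌋ − ⌊31450/549⌋ = 58 − 57 = 1
n=76: ⌊(77·419+25)/549⌋ − ⌊(76·419+25)/549⌋ = ⌊32288/549⌋ − ⌊31869/549⌋ = 58 − 58 = 0
n=77: ⌊(78·419+25)/549⌋ − ⌊(77·419+25)/549⌋ = ⌊32707/549⌋ − ⌊32288/549⌋ = 59 − 58 = 1
n=78: ⌊(79·419+25)/549⌋ − ⌊(78·419+25)/549⌋ = ⌊33126/549⌋ − ⌊32707/549⌋ = 60 − 59 = 1
n=79: ⌊(80·419+25)/549⌋ − ⌊(79·419+25)/549⌋ = ⌊33545/549⌋ − ⌊33126/549⌋ = 61 − 60 = 1
n=80: ⌊(81·419+25)/549⌋ − ⌊(80·419+25)/549⌋ = ⌊33964/549⌋ − ⌊33545/549⌋ = 61 − 61 = 0
n=81: ⌊(82·419+25)/549⌋ − ⌊(81·419+25)/549⌋ = ⌊34383/549⌋ − ⌊33964/549⌋ = 62 − 61 = 1
n=82: ⌊(83·419+25)/549⌋ − ⌊(82·419+25)/549⌋ = ⌊34802/549⌋ − ⌊34383/549⌋ = 63 − 62 = 1
n=83: ⌊(84·419+25)/549⌋ − ⌊(83·419+25)/549⌋ = ⌊35221/549⌋ − ⌊34802/549⌋ = 64 − 63 = 1
n=84: ⌊(85·419+25)/549⌋ − ⌊(84·419+25)/549⌋ = ⌊35640/549⌋ − ⌊35221/549⌋ = 64 − 64 = 0
n=85: ⌊(86·419+25)/549⌋ − ⌊(85·419+25)/549⌋ = ⌊36059/549⌋ − ⌊35640/549⌋ = 65 − 64 = 1
n=86: ⌊(87·419+25)/549⌋ − ⌊(86·419+25)/549⌋ = ⌊36478/549⌋ − ⌊36059/549⌋ = 66 − 65 = 1
n=87: ⌊(88·419+25)/549⌋ − ⌊(87·419+25)/549⌋ = ⌊36897/549⌋ − ⌊36478/549⌋ = 67 − 66 = 1
n=88: ⌊(89·419+25)/549⌋ − ⌊(88·419+25)/549⌋ = ⌊37316/549⌋ − ⌊36897/549⌋ = 67 − 67 = 0
n=89: ⌊(90·419+25)/549⌋ − ⌊(89·419+25)/549⌋ = ⌊37735/549⌋ − ⌊37316/549⌋ = 68 − 67 = 1
n=90: ⌊(91·419+25)/549⌋ − ⌊(90·419+25)/549⌋ = ⌊38154/549⌋ − ⌊37735/549⌋ = 69 − 68 = 1
n=91: ⌊(92·419+25)/549⌋ − ⌊(91·419+25)/549⌋ = ⌊38573/549⌋ − ⌊38154/549⌋ = 70 − 69 = 1


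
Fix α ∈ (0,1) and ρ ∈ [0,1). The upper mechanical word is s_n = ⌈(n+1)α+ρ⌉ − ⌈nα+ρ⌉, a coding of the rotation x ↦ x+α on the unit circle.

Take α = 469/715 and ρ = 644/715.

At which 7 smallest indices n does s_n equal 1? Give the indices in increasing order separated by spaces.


0 1 3 4 6 7 9

n=0: ⌈1113/715⌉−⌈644/715⌉ = 2−1 = 1  ← one
n=1: ⌈1582/715⌉−⌈1113/715⌉ = 3−2 = 1  ← one
n=2: ⌈2051/715⌉−⌈1582/715⌉ = 3−3 = 0
n=3: ⌈2520/715⌉−⌈2051/715⌉ = 4−3 = 1  ← one
n=4: ⌈2989/715⌉−⌈2520/715⌉ = 5−4 = 1  ← one
n=5: ⌈3458/715⌉−⌈2989/715⌉ = 5−5 = 0
n=6: ⌈3927/715⌉−⌈3458/715⌉ = 6−5 = 1  ← one
n=7: ⌈4396/715⌉−⌈3927/715⌉ = 7−6 = 1  ← one
n=8: ⌈4865/715⌉−⌈4396/715⌉ = 7−7 = 0
n=9: ⌈5334/715⌉−⌈4865/715⌉ = 8−7 = 1  ← one
positions of the first 7 ones: 0 1 3 4 6 7 9


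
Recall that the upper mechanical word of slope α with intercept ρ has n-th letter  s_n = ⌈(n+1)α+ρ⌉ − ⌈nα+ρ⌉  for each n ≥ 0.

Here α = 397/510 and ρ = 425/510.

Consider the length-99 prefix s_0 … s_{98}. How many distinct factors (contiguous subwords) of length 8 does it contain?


9

t_n = ⌈(n·397+425)/510⌉ for n = 0 … 99:
  n=0…9: ⌈425/510⌉=1 ⌈822/510⌉=2 ⌈1219/510⌉=3 ⌈1616/510⌉=4 ⌈2013/510⌉=4 ⌈2410/510⌉=5 ⌈2807/510⌉=6 ⌈3204/510⌉=7 ⌈3601/510⌉=8 ⌈3998/510⌉=8
  n=10…19: ⌈4395/510⌉=9 ⌈4792/510⌉=10 ⌈5189/510⌉=11 ⌈5586/510⌉=11 ⌈5983/510⌉=12 ⌈6380/510⌉=13 ⌈6777/510⌉=14 ⌈7174/510⌉=15 ⌈7571/510⌉=15 ⌈7968/510⌉=16
  n=20…29: ⌈8365/510⌉=17 ⌈8762/510⌉=18 ⌈9159/510⌉=18 ⌈9556/510⌉=19 ⌈9953/510⌉=20 ⌈10350/510⌉=21 ⌈10747/510⌉=22 ⌈11144/510⌉=22 ⌈11541/510⌉=23 ⌈11938/510⌉=24
  n=30…39: ⌈12335/510⌉=25 ⌈12732/510⌉=25 ⌈13129/510⌉=26 ⌈13526/510⌉=27 ⌈13923/510⌉=28 ⌈14320/510⌉=29 ⌈14717/510⌉=29 ⌈15114/510⌉=30 ⌈15511/510⌉=31 ⌈15908/510⌉=32
  n=40…49: ⌈16305/510⌉=32 ⌈16702/510⌉=33 ⌈17099/510⌉=34 ⌈17496/510⌉=35 ⌈17893/510⌉=36 ⌈18290/510⌉=36 ⌈18687/510⌉=37 ⌈19084/510⌉=38 ⌈19481/510⌉=39 ⌈19878/510⌉=39
  n=50…59: ⌈20275/510⌉=40 ⌈20672/510⌉=41 ⌈21069/510⌉=42 ⌈21466/510⌉=43 ⌈21863/510⌉=43 ⌈22260/510⌉=44 ⌈22657/510⌉=45 ⌈23054/510⌉=46 ⌈23451/510⌉=46 ⌈23848/510⌉=47
  n=60…69: ⌈24245/510⌉=48 ⌈24642/510⌉=49 ⌈25039/510⌉=50 ⌈25436/510⌉=50 ⌈25833/510⌉=51 ⌈26230/510⌉=52 ⌈26627/510⌉=53 ⌈27024/510⌉=53 ⌈27421/510⌉=54 ⌈27818/510⌉=55
  n=70…79: ⌈28215/510⌉=56 ⌈28612/510⌉=57 ⌈29009/510⌉=57 ⌈29406/510⌉=58 ⌈29803/510⌉=59 ⌈30200/510⌉=60 ⌈30597/510⌉=60 ⌈30994/510⌉=61 ⌈31391/510⌉=62 ⌈31788/510⌉=63
  n=80…89: ⌈32185/510⌉=64 ⌈32582/510⌉=64 ⌈32979/510⌉=65 ⌈33376/510⌉=66 ⌈33773/510⌉=67 ⌈34170/510⌉=67 ⌈34567/510⌉=68 ⌈34964/510⌉=69 ⌈35361/510⌉=70 ⌈35758/510⌉=71
  n=90…99: ⌈36155/510⌉=71 ⌈36552/510⌉=72 ⌈36949/510⌉=73 ⌈37346/510⌉=74 ⌈37743/510⌉=75 ⌈38140/510⌉=75 ⌈38537/510⌉=76 ⌈38934/510⌉=77 ⌈39331/510⌉=78 ⌈39728/510⌉=78
s_n = t_(n+1) − t_n for n = 0 … 98 gives
prefix = 111011110111011110111011110111011110111011110111011110111011110111011110111011110111011110111101110
slide a length-8 window over [0..7] … [91..98] (92 windows); first occurrence of each distinct factor:
  [  0..  7] 11101111
  [  1..  8] 11011110
  [  2..  9] 10111101
  [  3.. 10] 01111011
  [  4.. 11] 11110111
  [  5.. 12] 11101110
  [  6.. 13] 11011101
  [  7.. 14] 10111011
  [  8.. 15] 01110111
  (the other 83 windows repeat one of these)
distinct factors: {01110111, 01111011, 10111011, 10111101, 11011101, 11011110, 11101110, 11101111, 11110111}
count = 9  (Sturmian bound for length 8 is 9)


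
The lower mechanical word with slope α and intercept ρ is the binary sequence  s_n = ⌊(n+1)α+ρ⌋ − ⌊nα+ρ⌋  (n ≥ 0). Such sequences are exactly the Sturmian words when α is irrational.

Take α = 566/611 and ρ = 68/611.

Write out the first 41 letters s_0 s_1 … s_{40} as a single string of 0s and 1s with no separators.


10111111111111101111111111110111111111111

n=0: ⌊(1·566+68)/611⌋ − ⌊(0·566+68)/611⌋ = ⌊634/611⌋ − ⌊68/611⌋ = 1 − 0 = 1
n=1: ⌊(2·566+68)/611⌋ − ⌊(1·566+68)/611⌋ = ⌊1200/611⌋ − ⌊634/611⌋ = 1 − 1 = 0
n=2: ⌊(3·566+68)/611⌋ − ⌊(2·566+68)/611⌋ = ⌊1766/611⌋ − ⌊1200/611⌋ = 2 − 1 = 1
n=3: ⌊(4·566+68)/611⌋ − ⌊(3·566+68)/611⌋ = ⌊2332/611⌋ − ⌊1766/611⌋ = 3 − 2 = 1
n=4: ⌊(5·566+68)/611⌋ − ⌊(4·566+68)/611⌋ = ⌊2898/611⌋ − ⌊2332/611⌋ = 4 − 3 = 1
n=5: ⌊(6·566+68)/611⌋ − ⌊(5·566+68)/611⌋ = ⌊3464/611⌋ − ⌊2898/611⌋ = 5 − 4 = 1
n=6: ⌊(7·566+68)/611⌋ − ⌊(6·566+68)/611⌋ = ⌊4030/611⌋ − ⌊3464/611⌋ = 6 − 5 = 1
n=7: ⌊(8·566+68)/611⌋ − ⌊(7·566+68)/611⌋ = ⌊4596/611⌋ − ⌊4030/611⌋ = 7 − 6 = 1
n=8: ⌊(9·566+68)/611⌋ − ⌊(8·566+68)/611⌋ = ⌊5162/611⌋ − ⌊4596/611⌋ = 8 − 7 = 1
n=9: ⌊(10·566+68)/611⌋ − ⌊(9·566+68)/611⌋ = ⌊5728/611⌋ − ⌊5162/611⌋ = 9 − 8 = 1
n=10: ⌊(11·566+68)/611⌋ − ⌊(10·566+68)/611⌋ = ⌊6294/611⌋ − ⌊5728/611⌋ = 10 − 9 = 1
n=11: ⌊(12·566+68)/611⌋ − ⌊(11·566+68)/611⌋ = ⌊6860/611⌋ − ⌊6294/611⌋ = 11 − 10 = 1
n=12: ⌊(13·566+68)/611⌋ − ⌊(12·566+68)/611⌋ = ⌊7426/611⌋ − ⌊6860/611⌋ = 12 − 11 = 1
n=13: ⌊(14·566+68)/611⌋ − ⌊(13·566+68)/611⌋ = ⌊7992/611⌋ − ⌊7426/611⌋ = 13 − 12 = 1
n=14: ⌊(15·566+68)/611⌋ − ⌊(14·566+68)/611⌋ = ⌊8558/611⌋ − ⌊7992/611⌋ = 14 − 13 = 1
n=15: ⌊(16·566+68)/611⌋ − ⌊(15·566+68)/611⌋ = ⌊9124/611⌋ − ⌊8558/611⌋ = 14 − 14 = 0
n=16: ⌊(17·566+68)/611⌋ − ⌊(16·566+68)/611⌋ = ⌊9690/611⌋ − ⌊9124/611⌋ = 15 − 14 = 1
n=17: ⌊(18·566+68)/611⌋ − ⌊(17·566+68)/611⌋ = ⌊10256/611⌋ − ⌊9690/611⌋ = 16 − 15 = 1
n=18: ⌊(19·566+68)/611⌋ − ⌊(18·566+68)/611⌋ = ⌊10822/611⌋ − ⌊10256/611⌋ = 17 − 16 = 1
n=19: ⌊(20·566+68)/611⌋ − ⌊(19·566+68)/611⌋ = ⌊11388/611⌋ − ⌊10822/611⌋ = 18 − 17 = 1
n=20: ⌊(21·566+68)/611⌋ − ⌊(20·566+68)/611⌋ = ⌊11954/611⌋ − ⌊11388/611⌋ = 19 − 18 = 1
n=21: ⌊(22·566+68)/611⌋ − ⌊(21·566+68)/611⌋ = ⌊12520/611⌋ − ⌊11954/611⌋ = 20 − 19 = 1
n=22: ⌊(23·566+68)/611⌋ − ⌊(22·566+68)/611⌋ = ⌊13086/611⌋ − ⌊12520/611⌋ = 21 − 20 = 1
n=23: ⌊(24·566+68)/611⌋ − ⌊(23·566+68)/611⌋ = ⌊13652/611⌋ − ⌊13086/611⌋ = 22 − 21 = 1
n=24: ⌊(25·566+68)/611⌋ − ⌊(24·566+68)/611⌋ = ⌊14218/611⌋ − ⌊13652/611⌋ = 23 − 22 = 1
n=25: ⌊(26·566+68)/611⌋ − ⌊(25·566+68)/611⌋ = ⌊14784/611⌋ − ⌊14218/611⌋ = 24 − 23 = 1
n=26: ⌊(27·566+68)/611⌋ − ⌊(26·566+68)/611⌋ = ⌊15350/611⌋ − ⌊14784/611⌋ = 25 − 24 = 1
n=27: ⌊(28·566+68)/611⌋ − ⌊(27·566+68)/611⌋ = ⌊15916/611⌋ − ⌊15350/611⌋ = 26 − 25 = 1
n=28: ⌊(29·566+68)/611⌋ − ⌊(28·566+68)/611⌋ = ⌊16482/611⌋ − ⌊15916/611⌋ = 26 − 26 = 0
n=29: ⌊(30·566+68)/611⌋ − ⌊(29·566+68)/611⌋ = ⌊17048/611⌋ − ⌊16482/611⌋ = 27 − 26 = 1
n=30: ⌊(31·566+68)/611⌋ − ⌊(30·566+68)/611⌋ = ⌊17614/611⌋ − ⌊17048/611⌋ = 28 − 27 = 1
n=31: ⌊(32·566+68)/611⌋ − ⌊(31·566+68)/611⌋ = ⌊18180/611⌋ − ⌊17614/611⌋ = 29 − 28 = 1
n=32: ⌊(33·566+68)/611⌋ − ⌊(32·566+68)/611⌋ = ⌊18746/611⌋ − ⌊18180/611⌋ = 30 − 29 = 1
n=33: ⌊(34·566+68)/611⌋ − ⌊(33·566+68)/611⌋ = ⌊19312/611⌋ − ⌊18746/611⌋ = 31 − 30 = 1
n=34: ⌊(35·566+68)/611⌋ − ⌊(34·566+68)/611⌋ = ⌊19878/611⌋ − ⌊19312/611⌋ = 32 − 31 = 1
n=35: ⌊(36·566+68)/611⌋ − ⌊(35·566+68)/611⌋ = ⌊20444/611⌋ − ⌊19878/611⌋ = 33 − 32 = 1
n=36: ⌊(37·566+68)/611⌋ − ⌊(36·566+68)/611⌋ = ⌊21010/611⌋ − ⌊20444/611⌋ = 34 − 33 = 1
n=37: ⌊(38·566+68)/611⌋ − ⌊(37·566+68)/611⌋ = ⌊21576/611⌋ − ⌊21010/611⌋ = 35 − 34 = 1
n=38: ⌊(39·566+68)/611⌋ − ⌊(38·566+68)/611⌋ = ⌊22142/611⌋ − ⌊21576/611⌋ = 36 − 35 = 1
n=39: ⌊(40·566+68)/611⌋ − ⌊(39·566+68)/611⌋ = ⌊22708/611⌋ − ⌊22142/611⌋ = 37 − 36 = 1
n=40: ⌊(41·566+68)/611⌋ − ⌊(40·566+68)/611⌋ = ⌊23274/611⌋ − ⌊22708/611⌋ = 38 − 37 = 1


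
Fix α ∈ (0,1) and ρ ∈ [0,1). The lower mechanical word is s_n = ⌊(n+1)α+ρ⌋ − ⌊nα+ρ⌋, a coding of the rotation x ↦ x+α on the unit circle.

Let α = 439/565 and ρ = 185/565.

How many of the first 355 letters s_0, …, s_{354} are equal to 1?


276

#1s = Σ_{n=0}^{354} s_n = Σ_{n=0}^{354} (⌊(n+1)α+ρ⌋ − ⌊nα+ρ⌋)
the sum telescopes: every ⌊nα+ρ⌋ with 0 < n < 355 appears once with + and once with −, leaving ⌊355α+ρ⌋ − ⌊0·α+ρ⌋
355α + ρ = (355·439 + 185) / 565 = 156030/565
ρ = 185/565
⌊156030/565⌋ = 276,  ⌊185/565⌋ = 0
#1s = 276 − 0 = 276


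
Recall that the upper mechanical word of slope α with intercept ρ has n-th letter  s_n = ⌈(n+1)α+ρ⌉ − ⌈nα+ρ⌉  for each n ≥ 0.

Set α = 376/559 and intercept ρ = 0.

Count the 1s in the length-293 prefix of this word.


198

#1s = Σ_{n=0}^{292} s_n = Σ_{n=0}^{292} (⌈(n+1)α+ρ⌉ − ⌈nα+ρ⌉)
the sum telescopes: every ⌈nα+ρ⌉ with 0 < n < 293 appears once with + and once with −, leaving ⌈293α+ρ⌉ − ⌈0·α+ρ⌉
293α + ρ = (293·376) / 559 = 110168/559
ρ = 0/559
⌈110168/559⌉ = 198,  ⌈0/559⌉ = 0
#1s = 198 − 0 = 198


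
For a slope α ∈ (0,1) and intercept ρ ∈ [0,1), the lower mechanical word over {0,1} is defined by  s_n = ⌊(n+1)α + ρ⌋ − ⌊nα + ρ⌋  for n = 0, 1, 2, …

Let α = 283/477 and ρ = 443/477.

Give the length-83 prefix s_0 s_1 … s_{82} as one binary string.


n=0: ⌊(1·283+443)/477⌋ − ⌊(0·283+443)/477⌋ = ⌊726/477⌋ − ⌊443/477⌋ = 1 − 0 = 1
n=1: ⌊(2·283+443)/477⌋ − ⌊(1·283+443)/477⌋ = ⌊1009/477⌋ − ⌊726/477⌋ = 2 − 1 = 1
n=2: ⌊(3·283+443)/477⌋ − ⌊(2·283+443)/477⌋ = ⌊1292/477⌋ − ⌊1009/477⌋ = 2 − 2 = 0
n=3: ⌊(4·283+443)/477⌋ − ⌊(3·283+443)/477⌋ = ⌊1575/477⌋ − ⌊1292/477⌋ = 3 − 2 = 1
n=4: ⌊(5·283+443)/477⌋ − ⌊(4·283+443)/477⌋ = ⌊1858/477⌋ − ⌊1575/477⌋ = 3 − 3 = 0
n=5: ⌊(6·283+443)/477⌋ − ⌊(5·283+443)/477⌋ = ⌊2141/477⌋ − ⌊1858/477⌋ = 4 − 3 = 1
n=6: ⌊(7·283+443)/477⌋ − ⌊(6·283+443)/477⌋ = ⌊2424/477⌋ − ⌊2141/477⌋ = 5 − 4 = 1
n=7: ⌊(8·283+443)/477⌋ − ⌊(7·283+443)/477⌋ = ⌊2707/477⌋ − ⌊2424/477⌋ = 5 − 5 = 0
n=8: ⌊(9·283+443)/477⌋ − ⌊(8·283+443)/477⌋ = ⌊2990/477⌋ − ⌊2707/477⌋ = 6 − 5 = 1
n=9: ⌊(10·283+443)/477⌋ − ⌊(9·283+443)/477⌋ = ⌊3273/477⌋ − ⌊2990/477⌋ = 6 − 6 = 0
n=10: ⌊(11·283+443)/477⌋ − ⌊(10·283+443)/477⌋ = ⌊3556/477⌋ − ⌊3273/477⌋ = 7 − 6 = 1
n=11: ⌊(12·283+443)/477⌋ − ⌊(11·283+443)/477⌋ = ⌊3839/477⌋ − ⌊3556/477⌋ = 8 − 7 = 1
n=12: ⌊(13·283+443)/477⌋ − ⌊(12·283+443)/477⌋ = ⌊4122/477⌋ − ⌊3839/477⌋ = 8 − 8 = 0
n=13: ⌊(14·283+443)/477⌋ − ⌊(13·283+443)/477⌋ = ⌊4405/477⌋ − ⌊4122/477⌋ = 9 − 8 = 1
n=14: ⌊(15·283+443)/477⌋ − ⌊(14·283+443)/477⌋ = ⌊4688/477⌋ − ⌊4405/477⌋ = 9 − 9 = 0
n=15: ⌊(16·283+443)/477⌋ − ⌊(15·283+443)/477⌋ = ⌊4971/477⌋ − ⌊4688/477⌋ = 10 − 9 = 1
n=16: ⌊(17·283+443)/477⌋ − ⌊(16·283+443)/477⌋ = ⌊5254/477⌋ − ⌊4971/477⌋ = 11 − 10 = 1
n=17: ⌊(18·283+443)/477⌋ − ⌊(17·283+443)/477⌋ = ⌊5537/477⌋ − ⌊5254/477⌋ = 11 − 11 = 0
n=18: ⌊(19·283+443)/477⌋ − ⌊(18·283+443)/477⌋ = ⌊5820/477⌋ − ⌊5537/477⌋ = 12 − 11 = 1
n=19: ⌊(20·283+443)/477⌋ − ⌊(19·283+443)/477⌋ = ⌊6103/477⌋ − ⌊5820/477⌋ = 12 − 12 = 0
n=20: ⌊(21·283+443)/477⌋ − ⌊(20·283+443)/477⌋ = ⌊6386/477⌋ − ⌊6103/477⌋ = 13 − 12 = 1
n=21: ⌊(22·283+443)/477⌋ − ⌊(21·283+443)/477⌋ = ⌊6669/477⌋ − ⌊6386/477⌋ = 13 − 13 = 0
n=22: ⌊(23·283+443)/477⌋ − ⌊(22·283+443)/477⌋ = ⌊6952/477⌋ − ⌊6669/477⌋ = 14 − 13 = 1
n=23: ⌊(24·283+443)/477⌋ − ⌊(23·283+443)/477⌋ = ⌊7235/477⌋ − ⌊6952/477⌋ = 15 − 14 = 1
n=24: ⌊(25·283+443)/477⌋ − ⌊(24·283+443)/477⌋ = ⌊7518/477⌋ − ⌊7235/477⌋ = 15 − 15 = 0
n=25: ⌊(26·283+443)/477⌋ − ⌊(25·283+443)/477⌋ = ⌊7801/477⌋ − ⌊7518/477⌋ = 16 − 15 = 1
n=26: ⌊(27·283+443)/477⌋ − ⌊(26·283+443)/477⌋ = ⌊8084/477⌋ − ⌊7801/477⌋ = 16 − 16 = 0
n=27: ⌊(28·283+443)/477⌋ − ⌊(27·283+443)/477⌋ = ⌊8367/477⌋ − ⌊8084/477⌋ = 17 − 16 = 1
n=28: ⌊(29·283+443)/477⌋ − ⌊(28·283+443)/477⌋ = ⌊8650/477⌋ − ⌊8367/477⌋ = 18 − 17 = 1
n=29: ⌊(30·283+443)/477⌋ − ⌊(29·283+443)/477⌋ = ⌊8933/477⌋ − ⌊8650/477⌋ = 18 − 18 = 0
n=30: ⌊(31·283+443)/477⌋ − ⌊(30·283+443)/477⌋ = ⌊9216/477⌋ − ⌊8933/477⌋ = 19 − 18 = 1
n=31: ⌊(32·283+443)/477⌋ − ⌊(31·283+443)/477⌋ = ⌊9499/477⌋ − ⌊9216/477⌋ = 19 − 19 = 0
n=32: ⌊(33·283+443)/477⌋ − ⌊(32·283+443)/477⌋ = ⌊9782/477⌋ − ⌊9499/477⌋ = 20 − 19 = 1
n=33: ⌊(34·283+443)/477⌋ − ⌊(33·283+443)/477⌋ = ⌊10065/477⌋ − ⌊9782/477⌋ = 21 − 20 = 1
n=34: ⌊(35·283+443)/477⌋ − ⌊(34·283+443)/477⌋ = ⌊10348/477⌋ − ⌊10065/477⌋ = 21 − 21 = 0
n=35: ⌊(36·283+443)/477⌋ − ⌊(35·283+443)/477⌋ = ⌊10631/477⌋ − ⌊10348/477⌋ = 22 − 21 = 1
n=36: ⌊(37·283+443)/477⌋ − ⌊(36·283+443)/477⌋ = ⌊10914/477⌋ − ⌊10631/477⌋ = 22 − 22 = 0
n=37: ⌊(38·283+443)/477⌋ − ⌊(37·283+443)/477⌋ = ⌊11197/477⌋ − ⌊10914/477⌋ = 23 − 22 = 1
n=38: ⌊(39·283+443)/477⌋ − ⌊(38·283+443)/477⌋ = ⌊11480/477⌋ − ⌊11197/477⌋ = 24 − 23 = 1
n=39: ⌊(40·283+443)/477⌋ − ⌊(39·283+443)/477⌋ = ⌊11763/477⌋ − ⌊11480/477⌋ = 24 − 24 = 0
n=40: ⌊(41·283+443)/477⌋ − ⌊(40·283+443)/477⌋ = ⌊12046/477⌋ − ⌊11763/477⌋ = 25 − 24 = 1
n=41: ⌊(42·283+443)/477⌋ − ⌊(41·283+443)/477⌋ = ⌊12329/477⌋ − ⌊12046/477⌋ = 25 − 25 = 0
n=42: ⌊(43·283+443)/477⌋ − ⌊(42·283+443)/477⌋ = ⌊12612/477⌋ − ⌊12329/477⌋ = 26 − 25 = 1
n=43: ⌊(44·283+443)/477⌋ − ⌊(43·283+443)/477⌋ = ⌊12895/477⌋ − ⌊12612/477⌋ = 27 − 26 = 1
n=44: ⌊(45·283+443)/477⌋ − ⌊(44·283+443)/477⌋ = ⌊13178/477⌋ − ⌊12895/477⌋ = 27 − 27 = 0
n=45: ⌊(46·283+443)/477⌋ − ⌊(45·283+443)/477⌋ = ⌊13461/477⌋ − ⌊13178/477⌋ = 28 − 27 = 1
n=46: ⌊(47·283+443)/477⌋ − ⌊(46·283+443)/477⌋ = ⌊13744/477⌋ − ⌊13461/477⌋ = 28 − 28 = 0
n=47: ⌊(48·283+443)/477⌋ − ⌊(47·283+443)/477⌋ = ⌊14027/477⌋ − ⌊13744/477⌋ = 29 − 28 = 1
n=48: ⌊(49·283+443)/477⌋ − ⌊(48·283+443)/477⌋ = ⌊14310/477⌋ − ⌊14027/477⌋ = 30 − 29 = 1
n=49: ⌊(50·283+443)/477⌋ − ⌊(49·283+443)/477⌋ = ⌊14593/477⌋ − ⌊14310/477⌋ = 30 − 30 = 0
n=50: ⌊(51·283+443)/477⌋ − ⌊(50·283+443)/477⌋ = ⌊14876/477⌋ − ⌊14593/477⌋ = 31 − 30 = 1
n=51: ⌊(52·283+443)/477⌋ − ⌊(51·283+443)/477⌋ = ⌊15159/477⌋ − ⌊14876/477⌋ = 31 − 31 = 0
n=52: ⌊(53·283+443)/477⌋ − ⌊(52·283+443)/477⌋ = ⌊15442/477⌋ − ⌊15159/477⌋ = 32 − 31 = 1
n=53: ⌊(54·283+443)/477⌋ − ⌊(53·283+443)/477⌋ = ⌊15725/477⌋ − ⌊15442/477⌋ = 32 − 32 = 0
n=54: ⌊(55·283+443)/477⌋ − ⌊(54·283+443)/477⌋ = ⌊16008/477⌋ − ⌊15725/477⌋ = 33 − 32 = 1
n=55: ⌊(56·283+443)/477⌋ − ⌊(55·283+443)/477⌋ = ⌊16291/477⌋ − ⌊16008/477⌋ = 34 − 33 = 1
n=56: ⌊(57·283+443)/477⌋ − ⌊(56·283+443)/477⌋ = ⌊16574/477⌋ − ⌊16291/477⌋ = 34 − 34 = 0
n=57: ⌊(58·283+443)/477⌋ − ⌊(57·283+443)/477⌋ = ⌊16857/477⌋ − ⌊16574/477⌋ = 35 − 34 = 1
n=58: ⌊(59·283+443)/477⌋ − ⌊(58·283+443)/477⌋ = ⌊17140/477⌋ − ⌊16857/477⌋ = 35 − 35 = 0
n=59: ⌊(60·283+443)/477⌋ − ⌊(59·283+443)/477⌋ = ⌊17423/477⌋ − ⌊17140/477⌋ = 36 − 35 = 1
n=60: ⌊(61·283+443)/477⌋ − ⌊(60·283+443)/477⌋ = ⌊17706/477⌋ − ⌊17423/477⌋ = 37 − 36 = 1
n=61: ⌊(62·283+443)/477⌋ − ⌊(61·283+443)/477⌋ = ⌊17989/477⌋ − ⌊17706/477⌋ = 37 − 37 = 0
n=62: ⌊(63·283+443)/477⌋ − ⌊(62·283+443)/477⌋ = ⌊18272/477⌋ − ⌊17989/477⌋ = 38 − 37 = 1
n=63: ⌊(64·283+443)/477⌋ − ⌊(63·283+443)/477⌋ = ⌊18555/477⌋ − ⌊18272/477⌋ = 38 − 38 = 0
n=64: ⌊(65·283+443)/477⌋ − ⌊(64·283+443)/477⌋ = ⌊18838/477⌋ − ⌊18555/477⌋ = 39 − 38 = 1
n=65: ⌊(66·283+443)/477⌋ − ⌊(65·283+443)/477⌋ = ⌊19121/477⌋ − ⌊18838/477⌋ = 40 − 39 = 1
n=66: ⌊(67·283+443)/477⌋ − ⌊(66·283+443)/477⌋ = ⌊19404/477⌋ − ⌊19121/477⌋ = 40 − 40 = 0
n=67: ⌊(68·283+443)/477⌋ − ⌊(67·283+443)/477⌋ = ⌊19687/477⌋ − ⌊19404/477⌋ = 41 − 40 = 1
n=68: ⌊(69·283+443)/477⌋ − ⌊(68·283+443)/477⌋ = ⌊19970/477⌋ − ⌊19687/477⌋ = 41 − 41 = 0
n=69: ⌊(70·283+443)/477⌋ − ⌊(69·283+443)/477⌋ = ⌊20253/477⌋ − ⌊19970/477⌋ = 42 − 41 = 1
n=70: ⌊(71·283+443)/477⌋ − ⌊(70·283+443)/477⌋ = ⌊20536/477⌋ − ⌊20253/477⌋ = 43 − 42 = 1
n=71: ⌊(72·283+443)/477⌋ − ⌊(71·283+443)/477⌋ = ⌊20819/477⌋ − ⌊20536/477⌋ = 43 − 43 = 0
n=72: ⌊(73·283+443)/477⌋ − ⌊(72·283+443)/477⌋ = ⌊21102/477⌋ − ⌊20819/477⌋ = 44 − 43 = 1
n=73: ⌊(74·283+443)/477⌋ − ⌊(73·283+443)/477⌋ = ⌊21385/477⌋ − ⌊21102/477⌋ = 44 − 44 = 0
n=74: ⌊(75·283+443)/477⌋ − ⌊(74·283+443)/477⌋ = ⌊21668/477⌋ − ⌊21385/477⌋ = 45 − 44 = 1
n=75: ⌊(76·283+443)/477⌋ − ⌊(75·283+443)/477⌋ = ⌊21951/477⌋ − ⌊21668/477⌋ = 46 − 45 = 1
n=76: ⌊(77·283+443)/477⌋ − ⌊(76·283+443)/477⌋ = ⌊22234/477⌋ − ⌊21951/477⌋ = 46 − 46 = 0
n=77: ⌊(78·283+443)/477⌋ − ⌊(77·283+443)/477⌋ = ⌊22517/477⌋ − ⌊22234/477⌋ = 47 − 46 = 1
n=78: ⌊(79·283+443)/477⌋ − ⌊(78·283+443)/477⌋ = ⌊22800/477⌋ − ⌊22517/477⌋ = 47 − 47 = 0
n=79: ⌊(80·283+443)/477⌋ − ⌊(79·283+443)/477⌋ = ⌊23083/477⌋ − ⌊22800/477⌋ = 48 − 47 = 1
n=80: ⌊(81·283+443)/477⌋ − ⌊(80·283+443)/477⌋ = ⌊23366/477⌋ − ⌊23083/477⌋ = 48 − 48 = 0
n=81: ⌊(82·283+443)/477⌋ − ⌊(81·283+443)/477⌋ = ⌊23649/477⌋ − ⌊23366/477⌋ = 49 − 48 = 1
n=82: ⌊(83·283+443)/477⌋ − ⌊(82·283+443)/477⌋ = ⌊23932/477⌋ − ⌊23649/477⌋ = 50 − 49 = 1

11010110101101011010101101011010110101101011010110101011010110101101011010110101011
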